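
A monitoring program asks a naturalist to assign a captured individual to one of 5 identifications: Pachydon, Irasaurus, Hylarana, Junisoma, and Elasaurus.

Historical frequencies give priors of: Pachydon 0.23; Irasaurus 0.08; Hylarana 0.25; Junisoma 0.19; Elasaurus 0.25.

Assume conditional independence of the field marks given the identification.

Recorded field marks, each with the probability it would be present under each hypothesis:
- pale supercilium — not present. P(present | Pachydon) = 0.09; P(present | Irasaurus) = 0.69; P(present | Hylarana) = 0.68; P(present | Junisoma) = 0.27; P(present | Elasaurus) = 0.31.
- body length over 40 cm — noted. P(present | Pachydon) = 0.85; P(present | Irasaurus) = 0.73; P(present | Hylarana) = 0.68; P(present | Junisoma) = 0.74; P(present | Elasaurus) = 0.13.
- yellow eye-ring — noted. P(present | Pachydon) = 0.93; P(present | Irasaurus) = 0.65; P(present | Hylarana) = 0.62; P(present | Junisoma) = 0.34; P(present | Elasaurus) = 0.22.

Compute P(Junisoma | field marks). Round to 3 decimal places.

0.139

For each hypothesis, the unnormalized posterior weight is prior × product of the field mark likelihoods (using 1 − P(present | H) for each absent field mark):
  Pachydon: 0.23 × (1 − 0.09) × 0.85 × 0.93 = 0.16545
  Irasaurus: 0.08 × (1 − 0.69) × 0.73 × 0.65 = 0.011768
  Hylarana: 0.25 × (1 − 0.68) × 0.68 × 0.62 = 0.033728
  Junisoma: 0.19 × (1 − 0.27) × 0.74 × 0.34 = 0.034897
  Elasaurus: 0.25 × (1 − 0.31) × 0.13 × 0.22 = 0.0049335
The unnormalized weights sum to 0.25078.
P(Junisoma | evidence) = 0.034897 / 0.25078 ≈ 0.139.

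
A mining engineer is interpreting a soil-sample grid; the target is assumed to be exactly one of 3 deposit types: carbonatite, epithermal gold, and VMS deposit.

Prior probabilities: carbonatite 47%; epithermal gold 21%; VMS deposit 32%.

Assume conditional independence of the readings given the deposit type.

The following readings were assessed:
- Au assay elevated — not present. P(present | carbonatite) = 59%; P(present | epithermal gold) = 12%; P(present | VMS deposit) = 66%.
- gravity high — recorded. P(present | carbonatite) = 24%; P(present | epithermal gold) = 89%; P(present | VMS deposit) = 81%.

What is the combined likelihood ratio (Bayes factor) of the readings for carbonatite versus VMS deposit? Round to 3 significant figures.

0.357

The Bayes factor is the ratio of the joint likelihoods of the reading pattern under the two hypotheses (using 1 − P(present | H) for each absent reading).
  carbonatite: (1 − 0.59) × 0.24 = 0.0984
  VMS deposit: (1 − 0.66) × 0.81 = 0.2754
Bayes factor = 0.0984 / 0.2754 ≈ 0.357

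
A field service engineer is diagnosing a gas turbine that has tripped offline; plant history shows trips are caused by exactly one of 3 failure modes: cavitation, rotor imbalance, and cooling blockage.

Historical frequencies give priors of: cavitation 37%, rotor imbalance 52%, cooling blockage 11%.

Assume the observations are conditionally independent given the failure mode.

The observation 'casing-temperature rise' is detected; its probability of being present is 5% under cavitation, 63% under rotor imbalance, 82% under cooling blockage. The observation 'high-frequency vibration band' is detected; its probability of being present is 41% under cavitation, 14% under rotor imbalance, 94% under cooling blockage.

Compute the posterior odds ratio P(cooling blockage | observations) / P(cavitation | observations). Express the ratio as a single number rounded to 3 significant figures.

11.2

The normalizing constant cancels in an odds ratio, so compute prior × likelihood for the two hypotheses only:
  cooling blockage: 0.11 × 0.82 × 0.94 = 0.084788
  cavitation: 0.37 × 0.05 × 0.41 = 0.007585
Posterior odds = 0.084788 / 0.007585 ≈ 11.2.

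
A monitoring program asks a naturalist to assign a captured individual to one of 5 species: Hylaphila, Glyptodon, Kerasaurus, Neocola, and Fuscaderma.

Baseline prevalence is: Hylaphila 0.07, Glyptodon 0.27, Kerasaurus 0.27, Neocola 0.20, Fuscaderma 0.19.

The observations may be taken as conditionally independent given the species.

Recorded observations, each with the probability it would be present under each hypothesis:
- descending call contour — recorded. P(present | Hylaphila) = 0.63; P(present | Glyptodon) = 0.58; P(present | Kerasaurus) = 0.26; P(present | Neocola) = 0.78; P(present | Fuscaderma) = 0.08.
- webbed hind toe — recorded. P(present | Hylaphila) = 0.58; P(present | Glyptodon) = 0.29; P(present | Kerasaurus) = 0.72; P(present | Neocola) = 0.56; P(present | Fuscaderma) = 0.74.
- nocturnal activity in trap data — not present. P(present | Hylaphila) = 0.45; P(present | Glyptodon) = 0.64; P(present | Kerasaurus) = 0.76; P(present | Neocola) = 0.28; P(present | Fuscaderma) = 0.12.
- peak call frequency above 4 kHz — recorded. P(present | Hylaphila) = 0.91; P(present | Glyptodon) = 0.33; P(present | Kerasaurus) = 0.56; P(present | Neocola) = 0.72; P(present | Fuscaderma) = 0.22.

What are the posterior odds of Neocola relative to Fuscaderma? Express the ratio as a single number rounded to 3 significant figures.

Posterior odds equal prior odds times the likelihood ratio; only the two competing hypotheses matter (using 1 − P(present | H) for each absent observation).
  Neocola: 0.20 × 0.78 × 0.56 × (1 − 0.28) × 0.72 = 0.045287
  Fuscaderma: 0.19 × 0.08 × 0.74 × (1 − 0.12) × 0.22 = 0.0021776
Posterior odds = 0.045287 / 0.0021776 ≈ 20.8.

20.8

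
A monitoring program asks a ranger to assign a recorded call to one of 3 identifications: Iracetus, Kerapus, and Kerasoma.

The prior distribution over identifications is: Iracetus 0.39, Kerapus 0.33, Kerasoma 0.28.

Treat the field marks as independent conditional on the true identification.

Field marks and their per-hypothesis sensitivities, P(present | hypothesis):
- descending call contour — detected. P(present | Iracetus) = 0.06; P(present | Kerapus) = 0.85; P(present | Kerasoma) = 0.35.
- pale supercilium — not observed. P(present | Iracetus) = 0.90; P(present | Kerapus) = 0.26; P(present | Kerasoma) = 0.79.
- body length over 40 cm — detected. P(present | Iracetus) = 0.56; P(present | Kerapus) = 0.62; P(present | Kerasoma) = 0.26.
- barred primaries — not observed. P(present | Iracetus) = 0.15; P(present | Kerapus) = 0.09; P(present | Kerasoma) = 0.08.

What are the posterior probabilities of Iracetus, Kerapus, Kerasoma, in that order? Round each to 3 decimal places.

0.009, 0.951, 0.040

By Bayes' rule with conditional independence, the unnormalized weight for each hypothesis is prior × ∏ likelihoods (using 1 − P(present | H) for each absent field mark):
  Iracetus: 0.39 × 0.06 × (1 − 0.90) × 0.56 × (1 − 0.15) = 0.0011138
  Kerapus: 0.33 × 0.85 × (1 − 0.26) × 0.62 × (1 − 0.09) = 0.11711
  Kerasoma: 0.28 × 0.35 × (1 − 0.79) × 0.26 × (1 − 0.08) = 0.0049227
Normalizing constant Z = 0.0011138 + 0.11711 + 0.0049227 = 0.12315.
P(Iracetus | evidence) = 0.0011138 / 0.12315 ≈ 0.009
P(Kerapus | evidence) = 0.11711 / 0.12315 ≈ 0.951
P(Kerasoma | evidence) = 0.0049227 / 0.12315 ≈ 0.040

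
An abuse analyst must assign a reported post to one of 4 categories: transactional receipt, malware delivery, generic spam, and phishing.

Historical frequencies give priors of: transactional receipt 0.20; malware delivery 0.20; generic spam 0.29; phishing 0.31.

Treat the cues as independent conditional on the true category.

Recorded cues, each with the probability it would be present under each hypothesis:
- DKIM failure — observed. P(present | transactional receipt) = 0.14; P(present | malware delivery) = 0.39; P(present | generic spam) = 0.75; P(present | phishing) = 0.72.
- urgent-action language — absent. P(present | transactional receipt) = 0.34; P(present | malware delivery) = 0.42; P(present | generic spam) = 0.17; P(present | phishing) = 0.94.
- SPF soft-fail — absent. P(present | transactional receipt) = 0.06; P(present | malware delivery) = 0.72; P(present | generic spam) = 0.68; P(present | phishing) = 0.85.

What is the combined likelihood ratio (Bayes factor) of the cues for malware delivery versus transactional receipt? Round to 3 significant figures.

The Bayes factor is the ratio of the joint likelihoods of the cue pattern under the two hypotheses (using 1 − P(present | H) for each absent cue).
  malware delivery: 0.39 × (1 − 0.42) × (1 − 0.72) = 0.063336
  transactional receipt: 0.14 × (1 − 0.34) × (1 − 0.06) = 0.086856
Bayes factor = 0.063336 / 0.086856 ≈ 0.729

0.729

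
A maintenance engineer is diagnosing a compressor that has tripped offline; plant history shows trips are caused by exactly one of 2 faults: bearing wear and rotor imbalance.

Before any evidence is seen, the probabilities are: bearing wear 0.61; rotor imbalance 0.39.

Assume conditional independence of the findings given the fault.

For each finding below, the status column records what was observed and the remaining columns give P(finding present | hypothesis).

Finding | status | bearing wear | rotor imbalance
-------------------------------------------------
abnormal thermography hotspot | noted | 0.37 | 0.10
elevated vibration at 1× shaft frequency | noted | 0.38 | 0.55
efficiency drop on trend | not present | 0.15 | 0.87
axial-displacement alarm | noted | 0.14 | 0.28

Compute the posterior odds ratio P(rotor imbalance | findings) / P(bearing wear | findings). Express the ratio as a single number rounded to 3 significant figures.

0.0765

Unnormalized posterior weight (prior times the finding likelihoods) for each of the two hypotheses (using 1 − P(present | H) for each absent finding):
  rotor imbalance: 0.39 × 0.10 × 0.55 × (1 − 0.87) × 0.28 = 0.00078078
  bearing wear: 0.61 × 0.37 × 0.38 × (1 − 0.15) × 0.14 = 0.010206
Odds(rotor imbalance : bearing wear) = 0.00078078 / 0.010206 ≈ 0.0765.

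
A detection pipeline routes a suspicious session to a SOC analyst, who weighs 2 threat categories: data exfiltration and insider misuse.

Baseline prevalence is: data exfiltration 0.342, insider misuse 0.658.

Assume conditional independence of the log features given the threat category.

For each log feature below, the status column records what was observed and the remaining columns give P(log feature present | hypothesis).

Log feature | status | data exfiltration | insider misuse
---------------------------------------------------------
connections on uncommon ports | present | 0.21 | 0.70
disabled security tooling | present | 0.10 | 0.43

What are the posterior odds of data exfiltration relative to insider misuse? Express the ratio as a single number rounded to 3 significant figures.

The normalizing constant cancels in an odds ratio, so compute prior × likelihood for the two hypotheses only:
  data exfiltration: 0.342 × 0.21 × 0.10 = 0.007182
  insider misuse: 0.658 × 0.70 × 0.43 = 0.19806
Posterior odds = 0.007182 / 0.19806 ≈ 0.0363.

0.0363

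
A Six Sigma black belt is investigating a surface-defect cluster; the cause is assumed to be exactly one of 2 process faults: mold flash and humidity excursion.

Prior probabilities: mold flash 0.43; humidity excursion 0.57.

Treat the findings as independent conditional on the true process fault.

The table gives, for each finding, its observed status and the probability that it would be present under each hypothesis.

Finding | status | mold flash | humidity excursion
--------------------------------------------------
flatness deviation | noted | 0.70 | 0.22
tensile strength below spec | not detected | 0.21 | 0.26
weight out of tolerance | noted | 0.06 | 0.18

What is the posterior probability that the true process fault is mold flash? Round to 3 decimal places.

0.461

By Bayes' rule with conditional independence, the unnormalized weight for each hypothesis is prior × ∏ likelihoods (using 1 − P(present | H) for each absent finding):
  mold flash: 0.43 × 0.70 × (1 − 0.21) × 0.06 = 0.014267
  humidity excursion: 0.57 × 0.22 × (1 − 0.26) × 0.18 = 0.016703
Marginal likelihood of the evidence = 0.030971.
P(mold flash | evidence) = 0.014267 / 0.030971 ≈ 0.461.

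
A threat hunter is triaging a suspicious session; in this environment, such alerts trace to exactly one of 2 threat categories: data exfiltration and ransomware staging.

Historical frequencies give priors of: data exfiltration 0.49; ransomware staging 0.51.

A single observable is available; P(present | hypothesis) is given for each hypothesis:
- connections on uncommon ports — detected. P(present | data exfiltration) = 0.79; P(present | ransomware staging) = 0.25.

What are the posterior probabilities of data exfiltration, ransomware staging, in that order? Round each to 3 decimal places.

Multiply each prior by the likelihood of the observable:
  data exfiltration: 0.49 × 0.79 = 0.3871
  ransomware staging: 0.51 × 0.25 = 0.1275
Normalizing constant Z = 0.3871 + 0.1275 = 0.5146.
P(data exfiltration | evidence) = 0.3871 / 0.5146 ≈ 0.752
P(ransomware staging | evidence) = 0.1275 / 0.5146 ≈ 0.248

0.752, 0.248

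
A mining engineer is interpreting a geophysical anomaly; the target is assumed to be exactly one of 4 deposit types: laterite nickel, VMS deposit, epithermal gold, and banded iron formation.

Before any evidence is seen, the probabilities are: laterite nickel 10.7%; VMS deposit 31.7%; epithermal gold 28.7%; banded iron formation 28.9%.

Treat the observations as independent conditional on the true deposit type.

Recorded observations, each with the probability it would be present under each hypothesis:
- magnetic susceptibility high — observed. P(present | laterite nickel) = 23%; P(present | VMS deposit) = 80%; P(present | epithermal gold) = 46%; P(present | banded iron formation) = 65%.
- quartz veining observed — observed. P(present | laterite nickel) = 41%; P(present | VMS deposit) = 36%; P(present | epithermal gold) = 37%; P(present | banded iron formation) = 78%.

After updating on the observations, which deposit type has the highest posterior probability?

banded iron formation

For each hypothesis, the unnormalized posterior weight is prior × product of the observation likelihoods:
  laterite nickel: 0.107 × 0.23 × 0.41 = 0.01009
  VMS deposit: 0.317 × 0.80 × 0.36 = 0.091296
  epithermal gold: 0.287 × 0.46 × 0.37 = 0.048847
  banded iron formation: 0.289 × 0.65 × 0.78 = 0.14652
Marginal likelihood of the evidence = 0.29676.
P(laterite nickel | evidence) ≈ 0.01009 / 0.29676 ≈ 0.034
P(VMS deposit | evidence) ≈ 0.091296 / 0.29676 ≈ 0.308
P(epithermal gold | evidence) ≈ 0.048847 / 0.29676 ≈ 0.165
P(banded iron formation | evidence) ≈ 0.14652 / 0.29676 ≈ 0.494
The largest is 0.494, so banded iron formation is most probable.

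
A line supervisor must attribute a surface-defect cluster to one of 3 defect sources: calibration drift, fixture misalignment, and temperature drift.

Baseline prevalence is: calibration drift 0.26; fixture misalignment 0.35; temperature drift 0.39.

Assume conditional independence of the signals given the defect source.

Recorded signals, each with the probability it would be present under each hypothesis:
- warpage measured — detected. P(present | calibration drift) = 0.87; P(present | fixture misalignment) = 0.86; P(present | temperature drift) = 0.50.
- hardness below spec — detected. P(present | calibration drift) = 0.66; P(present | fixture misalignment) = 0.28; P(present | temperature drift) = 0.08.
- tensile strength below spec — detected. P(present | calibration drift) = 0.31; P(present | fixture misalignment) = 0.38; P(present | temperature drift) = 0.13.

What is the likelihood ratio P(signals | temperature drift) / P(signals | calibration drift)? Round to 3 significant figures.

0.0292

Take the product of per-signal likelihoods under each hypothesis, then divide.
  temperature drift: 0.50 × 0.08 × 0.13 = 0.0052
  calibration drift: 0.87 × 0.66 × 0.31 = 0.178
Bayes factor = 0.0052 / 0.178 ≈ 0.0292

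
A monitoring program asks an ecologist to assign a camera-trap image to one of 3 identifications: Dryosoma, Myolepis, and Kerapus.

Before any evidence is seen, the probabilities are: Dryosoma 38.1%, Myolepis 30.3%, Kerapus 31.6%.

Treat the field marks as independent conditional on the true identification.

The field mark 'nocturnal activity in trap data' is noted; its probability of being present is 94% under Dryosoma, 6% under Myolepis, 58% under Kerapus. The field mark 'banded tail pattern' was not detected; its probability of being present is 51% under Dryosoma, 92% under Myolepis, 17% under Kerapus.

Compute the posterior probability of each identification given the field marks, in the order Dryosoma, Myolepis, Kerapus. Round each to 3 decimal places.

0.533, 0.004, 0.462

By Bayes' rule with conditional independence, the unnormalized weight for each hypothesis is prior × ∏ likelihoods (using 1 − P(present | H) for each absent field mark):
  Dryosoma: 0.381 × 0.94 × (1 − 0.51) = 0.17549
  Myolepis: 0.303 × 0.06 × (1 − 0.92) = 0.0014544
  Kerapus: 0.316 × 0.58 × (1 − 0.17) = 0.15212
Marginal likelihood of the evidence = 0.32907.
P(Dryosoma | evidence) = 0.17549 / 0.32907 ≈ 0.533
P(Myolepis | evidence) = 0.0014544 / 0.32907 ≈ 0.004
P(Kerapus | evidence) = 0.15212 / 0.32907 ≈ 0.462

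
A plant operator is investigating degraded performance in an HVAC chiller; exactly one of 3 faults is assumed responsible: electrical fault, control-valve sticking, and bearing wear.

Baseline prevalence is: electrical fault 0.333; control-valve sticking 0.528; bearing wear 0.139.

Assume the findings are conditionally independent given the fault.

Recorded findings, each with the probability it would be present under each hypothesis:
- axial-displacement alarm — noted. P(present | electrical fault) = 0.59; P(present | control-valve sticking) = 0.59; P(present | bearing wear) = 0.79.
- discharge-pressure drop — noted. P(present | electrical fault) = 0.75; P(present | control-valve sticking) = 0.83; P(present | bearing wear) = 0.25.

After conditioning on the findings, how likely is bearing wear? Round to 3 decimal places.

Multiply each prior by the joint likelihood of the evidence pattern:
  electrical fault: 0.333 × 0.59 × 0.75 = 0.14735
  control-valve sticking: 0.528 × 0.59 × 0.83 = 0.25856
  bearing wear: 0.139 × 0.79 × 0.25 = 0.027453
The unnormalized weights sum to 0.43337.
P(bearing wear | evidence) = 0.027453 / 0.43337 ≈ 0.063.

0.063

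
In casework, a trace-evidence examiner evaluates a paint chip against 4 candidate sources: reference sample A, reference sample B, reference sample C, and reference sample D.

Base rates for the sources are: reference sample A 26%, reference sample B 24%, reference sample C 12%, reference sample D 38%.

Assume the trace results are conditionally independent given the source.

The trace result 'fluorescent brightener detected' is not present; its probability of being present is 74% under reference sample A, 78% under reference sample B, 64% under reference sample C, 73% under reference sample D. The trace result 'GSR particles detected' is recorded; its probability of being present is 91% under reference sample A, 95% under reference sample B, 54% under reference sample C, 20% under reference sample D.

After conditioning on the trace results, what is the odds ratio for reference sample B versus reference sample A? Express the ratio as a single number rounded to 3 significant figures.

Posterior odds equal prior odds times the likelihood ratio; only the two competing hypotheses matter (using 1 − P(present | H) for each absent trace result).
  reference sample B: 0.24 × (1 − 0.78) × 0.95 = 0.05016
  reference sample A: 0.26 × (1 − 0.74) × 0.91 = 0.061516
Odds(reference sample B : reference sample A) = 0.05016 / 0.061516 ≈ 0.815.

0.815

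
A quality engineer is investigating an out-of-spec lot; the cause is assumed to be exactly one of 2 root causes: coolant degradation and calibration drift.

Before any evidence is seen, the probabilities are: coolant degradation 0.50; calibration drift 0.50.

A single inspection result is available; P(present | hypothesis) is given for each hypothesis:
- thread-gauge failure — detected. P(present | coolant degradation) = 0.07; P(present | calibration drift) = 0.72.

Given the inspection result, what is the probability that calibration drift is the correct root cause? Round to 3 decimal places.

0.911

By Bayes' rule, the unnormalized weight for each hypothesis is prior × likelihood:
  coolant degradation: 0.50 × 0.07 = 0.035
  calibration drift: 0.50 × 0.72 = 0.36
Marginal likelihood of the evidence = 0.395.
P(calibration drift | evidence) = 0.36 / 0.395 ≈ 0.911.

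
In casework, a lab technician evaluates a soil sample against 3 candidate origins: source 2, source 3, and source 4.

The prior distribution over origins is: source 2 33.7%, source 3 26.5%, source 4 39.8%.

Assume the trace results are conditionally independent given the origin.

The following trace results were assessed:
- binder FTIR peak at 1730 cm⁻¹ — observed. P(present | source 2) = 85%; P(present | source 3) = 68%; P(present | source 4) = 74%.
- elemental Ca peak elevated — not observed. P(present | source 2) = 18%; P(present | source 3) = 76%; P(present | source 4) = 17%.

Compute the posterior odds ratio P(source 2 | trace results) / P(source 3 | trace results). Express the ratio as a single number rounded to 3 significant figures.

The normalizing constant cancels in an odds ratio, so compute prior × likelihood for the two hypotheses only (using 1 − P(present | H) for each absent trace result):
  source 2: 0.337 × 0.85 × (1 − 0.18) = 0.23489
  source 3: 0.265 × 0.68 × (1 − 0.76) = 0.043248
Posterior odds = 0.23489 / 0.043248 ≈ 5.43.

5.43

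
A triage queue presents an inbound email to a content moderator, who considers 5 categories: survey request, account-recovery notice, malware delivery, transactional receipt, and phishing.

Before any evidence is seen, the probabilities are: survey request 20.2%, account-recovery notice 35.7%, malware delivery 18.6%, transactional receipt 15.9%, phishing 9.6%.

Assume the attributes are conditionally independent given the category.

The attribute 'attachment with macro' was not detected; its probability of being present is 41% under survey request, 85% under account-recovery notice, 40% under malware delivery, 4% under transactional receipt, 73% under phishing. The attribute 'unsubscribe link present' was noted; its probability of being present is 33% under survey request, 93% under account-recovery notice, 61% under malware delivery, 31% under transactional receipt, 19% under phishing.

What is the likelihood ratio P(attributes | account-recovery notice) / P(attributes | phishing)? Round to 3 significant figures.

2.72

The Bayes factor is the ratio of the joint likelihoods of the attribute pattern under the two hypotheses (using 1 − P(present | H) for each absent attribute).
  account-recovery notice: (1 − 0.85) × 0.93 = 0.1395
  phishing: (1 − 0.73) × 0.19 = 0.0513
Bayes factor = 0.1395 / 0.0513 ≈ 2.72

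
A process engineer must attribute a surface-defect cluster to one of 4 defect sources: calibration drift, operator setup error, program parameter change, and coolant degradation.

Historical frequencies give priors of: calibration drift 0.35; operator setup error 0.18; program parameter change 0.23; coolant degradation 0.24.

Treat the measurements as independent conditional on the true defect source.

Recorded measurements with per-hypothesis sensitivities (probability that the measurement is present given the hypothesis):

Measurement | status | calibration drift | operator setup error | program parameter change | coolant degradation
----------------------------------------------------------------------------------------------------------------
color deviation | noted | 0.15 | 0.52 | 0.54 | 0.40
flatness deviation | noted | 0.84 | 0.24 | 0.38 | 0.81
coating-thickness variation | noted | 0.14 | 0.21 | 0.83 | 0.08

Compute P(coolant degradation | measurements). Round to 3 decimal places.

For each hypothesis, the unnormalized posterior weight is prior × product of the measurement likelihoods:
  calibration drift: 0.35 × 0.15 × 0.84 × 0.14 = 0.006174
  operator setup error: 0.18 × 0.52 × 0.24 × 0.21 = 0.0047174
  program parameter change: 0.23 × 0.54 × 0.38 × 0.83 = 0.039173
  coolant degradation: 0.24 × 0.40 × 0.81 × 0.08 = 0.0062208
Normalizing constant Z = 0.006174 + 0.0047174 + 0.039173 + 0.0062208 = 0.056285.
P(coolant degradation | evidence) = 0.0062208 / 0.056285 ≈ 0.111.

0.111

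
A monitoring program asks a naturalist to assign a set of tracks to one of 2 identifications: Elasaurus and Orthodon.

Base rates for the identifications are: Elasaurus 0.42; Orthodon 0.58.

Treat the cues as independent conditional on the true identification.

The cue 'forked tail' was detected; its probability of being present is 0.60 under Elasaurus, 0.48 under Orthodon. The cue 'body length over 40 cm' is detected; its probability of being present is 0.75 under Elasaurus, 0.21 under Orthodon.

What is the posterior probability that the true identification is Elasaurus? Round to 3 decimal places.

0.764

For each hypothesis, the unnormalized posterior weight is prior × product of the cue likelihoods:
  Elasaurus: 0.42 × 0.60 × 0.75 = 0.189
  Orthodon: 0.58 × 0.48 × 0.21 = 0.058464
The unnormalized weights sum to 0.24746.
P(Elasaurus | evidence) = 0.189 / 0.24746 ≈ 0.764.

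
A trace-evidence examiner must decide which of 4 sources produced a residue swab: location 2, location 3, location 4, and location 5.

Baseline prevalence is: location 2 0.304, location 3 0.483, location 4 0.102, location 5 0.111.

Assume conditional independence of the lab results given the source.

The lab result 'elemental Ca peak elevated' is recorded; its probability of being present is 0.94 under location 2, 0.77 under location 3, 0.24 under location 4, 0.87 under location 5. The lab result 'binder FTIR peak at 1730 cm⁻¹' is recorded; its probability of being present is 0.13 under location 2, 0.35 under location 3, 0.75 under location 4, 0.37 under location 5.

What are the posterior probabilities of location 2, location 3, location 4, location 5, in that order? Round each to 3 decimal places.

0.168, 0.588, 0.083, 0.161

For each hypothesis, the unnormalized posterior weight is prior × product of the lab result likelihoods:
  location 2: 0.304 × 0.94 × 0.13 = 0.037149
  location 3: 0.483 × 0.77 × 0.35 = 0.13017
  location 4: 0.102 × 0.24 × 0.75 = 0.01836
  location 5: 0.111 × 0.87 × 0.37 = 0.035731
The unnormalized weights sum to 0.22141.
P(location 2 | evidence) = 0.037149 / 0.22141 ≈ 0.168
P(location 3 | evidence) = 0.13017 / 0.22141 ≈ 0.588
P(location 4 | evidence) = 0.01836 / 0.22141 ≈ 0.083
P(location 5 | evidence) = 0.035731 / 0.22141 ≈ 0.161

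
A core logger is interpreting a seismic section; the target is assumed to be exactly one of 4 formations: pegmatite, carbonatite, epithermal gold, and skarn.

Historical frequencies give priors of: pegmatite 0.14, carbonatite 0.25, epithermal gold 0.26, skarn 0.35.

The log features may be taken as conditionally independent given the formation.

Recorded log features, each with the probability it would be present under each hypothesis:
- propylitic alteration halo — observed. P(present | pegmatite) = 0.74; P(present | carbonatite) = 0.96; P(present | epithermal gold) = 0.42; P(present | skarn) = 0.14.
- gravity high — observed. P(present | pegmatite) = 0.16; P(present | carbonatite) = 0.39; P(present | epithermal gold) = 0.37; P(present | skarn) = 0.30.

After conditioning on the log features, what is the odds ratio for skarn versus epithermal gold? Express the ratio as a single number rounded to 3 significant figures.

Unnormalized posterior weight (prior times the log feature likelihoods) for each of the two hypotheses:
  skarn: 0.35 × 0.14 × 0.30 = 0.0147
  epithermal gold: 0.26 × 0.42 × 0.37 = 0.040404
Odds(skarn : epithermal gold) = 0.0147 / 0.040404 ≈ 0.364.

0.364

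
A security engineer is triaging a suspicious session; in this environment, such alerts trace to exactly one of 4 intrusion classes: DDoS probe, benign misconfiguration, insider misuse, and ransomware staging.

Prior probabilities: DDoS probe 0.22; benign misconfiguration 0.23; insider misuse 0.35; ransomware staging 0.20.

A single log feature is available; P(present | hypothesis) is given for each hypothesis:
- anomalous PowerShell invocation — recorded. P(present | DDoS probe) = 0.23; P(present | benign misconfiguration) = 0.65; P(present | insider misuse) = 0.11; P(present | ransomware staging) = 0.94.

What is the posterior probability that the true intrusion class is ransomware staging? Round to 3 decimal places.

For each hypothesis, the unnormalized posterior weight is prior × likelihood:
  DDoS probe: 0.22 × 0.23 = 0.0506
  benign misconfiguration: 0.23 × 0.65 = 0.1495
  insider misuse: 0.35 × 0.11 = 0.0385
  ransomware staging: 0.20 × 0.94 = 0.188
The unnormalized weights sum to 0.4266.
P(ransomware staging | evidence) = 0.188 / 0.4266 ≈ 0.441.

0.441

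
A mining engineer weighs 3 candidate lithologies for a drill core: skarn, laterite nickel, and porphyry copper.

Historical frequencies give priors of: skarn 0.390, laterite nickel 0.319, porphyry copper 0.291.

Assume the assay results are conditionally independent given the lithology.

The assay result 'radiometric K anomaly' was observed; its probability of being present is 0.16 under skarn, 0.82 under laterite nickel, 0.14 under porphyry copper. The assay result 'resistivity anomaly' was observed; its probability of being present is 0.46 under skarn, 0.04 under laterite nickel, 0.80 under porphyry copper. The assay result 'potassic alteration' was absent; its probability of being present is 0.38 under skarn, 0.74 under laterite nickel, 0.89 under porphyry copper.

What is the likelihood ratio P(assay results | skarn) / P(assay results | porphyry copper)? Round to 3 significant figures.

3.70

Take the product of per-assay result likelihoods under each hypothesis (using 1 − P(present | H) for each absent assay result), then divide.
  skarn: 0.16 × 0.46 × (1 − 0.38) = 0.045632
  porphyry copper: 0.14 × 0.80 × (1 − 0.89) = 0.01232
Bayes factor = 0.045632 / 0.01232 ≈ 3.70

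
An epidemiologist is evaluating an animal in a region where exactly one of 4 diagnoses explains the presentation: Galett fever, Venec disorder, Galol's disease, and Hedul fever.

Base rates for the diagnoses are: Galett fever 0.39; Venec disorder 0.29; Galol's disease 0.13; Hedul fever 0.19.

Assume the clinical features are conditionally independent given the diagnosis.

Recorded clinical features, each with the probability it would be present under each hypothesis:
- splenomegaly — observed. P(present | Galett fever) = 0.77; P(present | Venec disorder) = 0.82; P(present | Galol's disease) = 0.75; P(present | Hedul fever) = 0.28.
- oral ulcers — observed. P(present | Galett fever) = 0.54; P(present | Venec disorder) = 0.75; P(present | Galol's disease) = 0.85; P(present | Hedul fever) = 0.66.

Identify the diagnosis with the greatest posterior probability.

Venec disorder

For each hypothesis, the unnormalized posterior weight is prior × product of the clinical feature likelihoods:
  Galett fever: 0.39 × 0.77 × 0.54 = 0.16216
  Venec disorder: 0.29 × 0.82 × 0.75 = 0.17835
  Galol's disease: 0.13 × 0.75 × 0.85 = 0.082875
  Hedul fever: 0.19 × 0.28 × 0.66 = 0.035112
Normalizing constant Z = 0.16216 + 0.17835 + 0.082875 + 0.035112 = 0.4585.
P(Galett fever | evidence) ≈ 0.16216 / 0.4585 ≈ 0.354
P(Venec disorder | evidence) ≈ 0.17835 / 0.4585 ≈ 0.389
P(Galol's disease | evidence) ≈ 0.082875 / 0.4585 ≈ 0.181
P(Hedul fever | evidence) ≈ 0.035112 / 0.4585 ≈ 0.077
The largest is 0.389, so Venec disorder is most probable.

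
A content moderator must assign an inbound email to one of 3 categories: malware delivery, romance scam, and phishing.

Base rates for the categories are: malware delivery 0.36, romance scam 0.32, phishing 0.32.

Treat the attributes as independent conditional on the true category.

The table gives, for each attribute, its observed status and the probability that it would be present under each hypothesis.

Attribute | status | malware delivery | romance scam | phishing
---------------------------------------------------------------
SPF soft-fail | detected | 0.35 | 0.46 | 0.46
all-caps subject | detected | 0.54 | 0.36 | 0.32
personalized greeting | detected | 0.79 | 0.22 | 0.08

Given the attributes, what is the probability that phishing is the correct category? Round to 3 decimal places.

0.054

Multiply each prior by the joint likelihood of the attribute pattern:
  malware delivery: 0.36 × 0.35 × 0.54 × 0.79 = 0.053752
  romance scam: 0.32 × 0.46 × 0.36 × 0.22 = 0.011658
  phishing: 0.32 × 0.46 × 0.32 × 0.08 = 0.0037683
The unnormalized weights sum to 0.069178.
P(phishing | evidence) = 0.0037683 / 0.069178 ≈ 0.054.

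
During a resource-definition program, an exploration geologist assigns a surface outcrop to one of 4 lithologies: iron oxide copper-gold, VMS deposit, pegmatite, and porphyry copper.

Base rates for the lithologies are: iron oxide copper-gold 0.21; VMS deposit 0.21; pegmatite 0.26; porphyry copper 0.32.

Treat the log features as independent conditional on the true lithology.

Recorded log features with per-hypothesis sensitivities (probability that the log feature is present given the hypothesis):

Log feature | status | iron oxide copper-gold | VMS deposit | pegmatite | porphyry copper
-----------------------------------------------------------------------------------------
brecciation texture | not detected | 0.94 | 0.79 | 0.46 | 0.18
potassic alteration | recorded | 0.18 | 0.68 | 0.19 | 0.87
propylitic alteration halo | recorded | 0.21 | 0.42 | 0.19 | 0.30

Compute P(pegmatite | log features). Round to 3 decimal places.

For each hypothesis, the unnormalized posterior weight is prior × product of the log feature likelihoods (using 1 − P(present | H) for each absent log feature):
  iron oxide copper-gold: 0.21 × (1 − 0.94) × 0.18 × 0.21 = 0.00047628
  VMS deposit: 0.21 × (1 − 0.79) × 0.68 × 0.42 = 0.012595
  pegmatite: 0.26 × (1 − 0.46) × 0.19 × 0.19 = 0.0050684
  porphyry copper: 0.32 × (1 − 0.18) × 0.87 × 0.30 = 0.068486
The unnormalized weights sum to 0.086626.
P(pegmatite | evidence) = 0.0050684 / 0.086626 ≈ 0.059.

0.059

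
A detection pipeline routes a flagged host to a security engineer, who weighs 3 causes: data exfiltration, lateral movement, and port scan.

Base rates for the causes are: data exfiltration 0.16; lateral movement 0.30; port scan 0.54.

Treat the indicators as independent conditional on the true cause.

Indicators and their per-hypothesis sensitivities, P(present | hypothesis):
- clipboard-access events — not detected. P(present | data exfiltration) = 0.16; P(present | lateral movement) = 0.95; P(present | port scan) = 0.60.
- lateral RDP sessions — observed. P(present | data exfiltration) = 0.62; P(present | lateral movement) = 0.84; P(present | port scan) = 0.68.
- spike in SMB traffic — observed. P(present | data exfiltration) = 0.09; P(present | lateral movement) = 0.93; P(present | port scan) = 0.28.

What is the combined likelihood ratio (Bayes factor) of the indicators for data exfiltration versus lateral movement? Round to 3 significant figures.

1.20

Take the product of per-indicator likelihoods under each hypothesis (using 1 − P(present | H) for each absent indicator), then divide.
  data exfiltration: (1 − 0.16) × 0.62 × 0.09 = 0.046872
  lateral movement: (1 − 0.95) × 0.84 × 0.93 = 0.03906
Bayes factor = 0.046872 / 0.03906 ≈ 1.20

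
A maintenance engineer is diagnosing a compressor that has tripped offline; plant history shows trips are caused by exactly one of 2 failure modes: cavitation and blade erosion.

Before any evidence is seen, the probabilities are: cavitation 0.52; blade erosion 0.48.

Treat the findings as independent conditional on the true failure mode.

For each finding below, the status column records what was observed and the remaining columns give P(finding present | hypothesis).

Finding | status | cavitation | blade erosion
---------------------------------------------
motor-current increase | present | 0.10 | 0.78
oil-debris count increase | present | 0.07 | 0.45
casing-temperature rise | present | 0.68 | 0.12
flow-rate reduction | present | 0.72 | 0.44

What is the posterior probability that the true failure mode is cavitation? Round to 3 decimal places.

For each hypothesis, the unnormalized posterior weight is prior × product of the finding likelihoods:
  cavitation: 0.52 × 0.10 × 0.07 × 0.68 × 0.72 = 0.0017821
  blade erosion: 0.48 × 0.78 × 0.45 × 0.12 × 0.44 = 0.0088957
The unnormalized weights sum to 0.010678.
P(cavitation | evidence) = 0.0017821 / 0.010678 ≈ 0.167.

0.167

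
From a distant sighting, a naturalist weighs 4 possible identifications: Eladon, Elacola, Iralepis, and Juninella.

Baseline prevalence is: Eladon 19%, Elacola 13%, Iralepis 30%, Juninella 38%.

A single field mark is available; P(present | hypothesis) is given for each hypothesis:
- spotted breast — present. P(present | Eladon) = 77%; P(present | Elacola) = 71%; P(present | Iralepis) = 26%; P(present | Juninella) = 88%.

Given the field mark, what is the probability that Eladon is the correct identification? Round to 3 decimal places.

Multiply each prior by the likelihood of the field mark:
  Eladon: 0.19 × 0.77 = 0.1463
  Elacola: 0.13 × 0.71 = 0.0923
  Iralepis: 0.30 × 0.26 = 0.078
  Juninella: 0.38 × 0.88 = 0.3344
The unnormalized weights sum to 0.651.
P(Eladon | evidence) = 0.1463 / 0.651 ≈ 0.225.

0.225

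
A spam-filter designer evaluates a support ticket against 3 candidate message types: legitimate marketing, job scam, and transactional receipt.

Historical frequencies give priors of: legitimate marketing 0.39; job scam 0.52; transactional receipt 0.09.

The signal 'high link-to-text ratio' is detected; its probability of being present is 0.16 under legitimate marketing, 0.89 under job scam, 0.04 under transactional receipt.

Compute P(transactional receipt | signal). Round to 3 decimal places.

By Bayes' rule, the unnormalized weight for each hypothesis is prior × likelihood:
  legitimate marketing: 0.39 × 0.16 = 0.0624
  job scam: 0.52 × 0.89 = 0.4628
  transactional receipt: 0.09 × 0.04 = 0.0036
Normalizing constant Z = 0.0624 + 0.4628 + 0.0036 = 0.5288.
P(transactional receipt | evidence) = 0.0036 / 0.5288 ≈ 0.007.

0.007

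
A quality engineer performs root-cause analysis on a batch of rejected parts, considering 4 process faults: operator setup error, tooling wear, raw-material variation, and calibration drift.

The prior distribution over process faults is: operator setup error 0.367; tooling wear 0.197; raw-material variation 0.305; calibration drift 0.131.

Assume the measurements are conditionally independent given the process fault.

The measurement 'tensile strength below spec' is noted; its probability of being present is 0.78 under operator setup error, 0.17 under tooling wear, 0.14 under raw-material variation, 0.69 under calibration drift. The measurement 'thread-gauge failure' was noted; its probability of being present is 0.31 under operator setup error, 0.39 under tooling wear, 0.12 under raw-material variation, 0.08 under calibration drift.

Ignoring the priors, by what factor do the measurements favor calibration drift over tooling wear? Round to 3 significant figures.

0.833

Take the product of per-measurement likelihoods under each hypothesis, then divide.
  calibration drift: 0.69 × 0.08 = 0.0552
  tooling wear: 0.17 × 0.39 = 0.0663
Bayes factor = 0.0552 / 0.0663 ≈ 0.833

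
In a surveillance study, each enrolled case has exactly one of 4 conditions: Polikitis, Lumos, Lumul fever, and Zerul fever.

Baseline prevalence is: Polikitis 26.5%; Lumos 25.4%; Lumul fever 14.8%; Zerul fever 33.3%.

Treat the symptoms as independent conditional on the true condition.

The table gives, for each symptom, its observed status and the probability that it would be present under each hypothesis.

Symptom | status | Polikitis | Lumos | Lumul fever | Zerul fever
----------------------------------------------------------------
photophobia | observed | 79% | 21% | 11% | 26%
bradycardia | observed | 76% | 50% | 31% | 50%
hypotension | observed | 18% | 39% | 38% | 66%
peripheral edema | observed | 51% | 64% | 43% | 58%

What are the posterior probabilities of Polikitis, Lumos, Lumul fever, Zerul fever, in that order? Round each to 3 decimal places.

0.378, 0.172, 0.021, 0.429

For each hypothesis, the unnormalized posterior weight is prior × product of the symptom likelihoods:
  Polikitis: 0.265 × 0.79 × 0.76 × 0.18 × 0.51 = 0.014606
  Lumos: 0.254 × 0.21 × 0.50 × 0.39 × 0.64 = 0.0066568
  Lumul fever: 0.148 × 0.11 × 0.31 × 0.38 × 0.43 = 0.00082465
  Zerul fever: 0.333 × 0.26 × 0.50 × 0.66 × 0.58 = 0.016571
The unnormalized weights sum to 0.038659.
P(Polikitis | evidence) = 0.014606 / 0.038659 ≈ 0.378
P(Lumos | evidence) = 0.0066568 / 0.038659 ≈ 0.172
P(Lumul fever | evidence) = 0.00082465 / 0.038659 ≈ 0.021
P(Zerul fever | evidence) = 0.016571 / 0.038659 ≈ 0.429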